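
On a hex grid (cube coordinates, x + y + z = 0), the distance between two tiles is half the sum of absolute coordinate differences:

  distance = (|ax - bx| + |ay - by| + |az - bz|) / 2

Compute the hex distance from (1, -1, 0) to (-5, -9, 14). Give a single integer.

Answer: 14

Derivation:
|ax - bx| = |1 - (-5)| = 6
|ay - by| = |-1 - (-9)| = 8
|az - bz| = |0 - 14| = 14
distance = (6 + 8 + 14) / 2 = 28 / 2 = 14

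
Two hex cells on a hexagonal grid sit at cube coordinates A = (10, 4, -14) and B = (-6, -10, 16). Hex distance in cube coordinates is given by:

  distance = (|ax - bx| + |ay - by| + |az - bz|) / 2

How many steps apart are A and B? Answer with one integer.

Answer: 30

Derivation:
|ax - bx| = |10 - (-6)| = 16
|ay - by| = |4 - (-10)| = 14
|az - bz| = |-14 - 16| = 30
distance = (16 + 14 + 30) / 2 = 60 / 2 = 30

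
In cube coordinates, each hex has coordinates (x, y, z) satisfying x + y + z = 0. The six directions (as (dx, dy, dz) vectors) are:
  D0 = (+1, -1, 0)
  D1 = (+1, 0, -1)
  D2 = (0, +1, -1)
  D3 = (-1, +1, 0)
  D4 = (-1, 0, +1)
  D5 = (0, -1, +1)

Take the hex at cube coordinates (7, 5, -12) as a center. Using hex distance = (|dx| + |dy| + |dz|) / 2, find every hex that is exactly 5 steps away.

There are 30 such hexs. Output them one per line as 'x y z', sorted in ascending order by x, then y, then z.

Walk ring at distance 5 from (7, 5, -12):
Start at center + D4*5 = (2, 5, -7)
  hex 0: (2, 5, -7)
  hex 1: (3, 4, -7)
  hex 2: (4, 3, -7)
  hex 3: (5, 2, -7)
  hex 4: (6, 1, -7)
  hex 5: (7, 0, -7)
  hex 6: (8, 0, -8)
  hex 7: (9, 0, -9)
  hex 8: (10, 0, -10)
  hex 9: (11, 0, -11)
  hex 10: (12, 0, -12)
  hex 11: (12, 1, -13)
  hex 12: (12, 2, -14)
  hex 13: (12, 3, -15)
  hex 14: (12, 4, -16)
  hex 15: (12, 5, -17)
  hex 16: (11, 6, -17)
  hex 17: (10, 7, -17)
  hex 18: (9, 8, -17)
  hex 19: (8, 9, -17)
  hex 20: (7, 10, -17)
  hex 21: (6, 10, -16)
  hex 22: (5, 10, -15)
  hex 23: (4, 10, -14)
  hex 24: (3, 10, -13)
  hex 25: (2, 10, -12)
  hex 26: (2, 9, -11)
  hex 27: (2, 8, -10)
  hex 28: (2, 7, -9)
  hex 29: (2, 6, -8)
Sorted: 30 hexes.

Answer: 2 5 -7
2 6 -8
2 7 -9
2 8 -10
2 9 -11
2 10 -12
3 4 -7
3 10 -13
4 3 -7
4 10 -14
5 2 -7
5 10 -15
6 1 -7
6 10 -16
7 0 -7
7 10 -17
8 0 -8
8 9 -17
9 0 -9
9 8 -17
10 0 -10
10 7 -17
11 0 -11
11 6 -17
12 0 -12
12 1 -13
12 2 -14
12 3 -15
12 4 -16
12 5 -17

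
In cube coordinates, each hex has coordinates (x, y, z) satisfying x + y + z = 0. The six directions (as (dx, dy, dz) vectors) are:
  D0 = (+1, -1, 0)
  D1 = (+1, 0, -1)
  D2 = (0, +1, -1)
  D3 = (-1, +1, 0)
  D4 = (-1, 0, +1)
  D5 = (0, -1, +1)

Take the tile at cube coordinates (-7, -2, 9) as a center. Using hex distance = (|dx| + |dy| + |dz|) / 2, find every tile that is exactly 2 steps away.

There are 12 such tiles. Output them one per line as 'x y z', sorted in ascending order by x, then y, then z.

Walk ring at distance 2 from (-7, -2, 9):
Start at center + D4*2 = (-9, -2, 11)
  hex 0: (-9, -2, 11)
  hex 1: (-8, -3, 11)
  hex 2: (-7, -4, 11)
  hex 3: (-6, -4, 10)
  hex 4: (-5, -4, 9)
  hex 5: (-5, -3, 8)
  hex 6: (-5, -2, 7)
  hex 7: (-6, -1, 7)
  hex 8: (-7, 0, 7)
  hex 9: (-8, 0, 8)
  hex 10: (-9, 0, 9)
  hex 11: (-9, -1, 10)
Sorted: 12 hexes.

Answer: -9 -2 11
-9 -1 10
-9 0 9
-8 -3 11
-8 0 8
-7 -4 11
-7 0 7
-6 -4 10
-6 -1 7
-5 -4 9
-5 -3 8
-5 -2 7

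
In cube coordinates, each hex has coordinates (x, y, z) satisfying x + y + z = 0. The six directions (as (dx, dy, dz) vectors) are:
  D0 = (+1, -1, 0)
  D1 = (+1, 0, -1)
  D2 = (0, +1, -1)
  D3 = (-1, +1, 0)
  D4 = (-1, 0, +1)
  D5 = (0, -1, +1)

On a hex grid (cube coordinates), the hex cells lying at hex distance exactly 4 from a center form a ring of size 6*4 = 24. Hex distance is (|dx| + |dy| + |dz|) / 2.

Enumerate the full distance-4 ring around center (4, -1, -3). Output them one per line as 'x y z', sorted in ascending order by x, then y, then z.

Walk ring at distance 4 from (4, -1, -3):
Start at center + D4*4 = (0, -1, 1)
  hex 0: (0, -1, 1)
  hex 1: (1, -2, 1)
  hex 2: (2, -3, 1)
  hex 3: (3, -4, 1)
  hex 4: (4, -5, 1)
  hex 5: (5, -5, 0)
  hex 6: (6, -5, -1)
  hex 7: (7, -5, -2)
  hex 8: (8, -5, -3)
  hex 9: (8, -4, -4)
  hex 10: (8, -3, -5)
  hex 11: (8, -2, -6)
  hex 12: (8, -1, -7)
  hex 13: (7, 0, -7)
  hex 14: (6, 1, -7)
  hex 15: (5, 2, -7)
  hex 16: (4, 3, -7)
  hex 17: (3, 3, -6)
  hex 18: (2, 3, -5)
  hex 19: (1, 3, -4)
  hex 20: (0, 3, -3)
  hex 21: (0, 2, -2)
  hex 22: (0, 1, -1)
  hex 23: (0, 0, 0)
Sorted: 24 hexes.

Answer: 0 -1 1
0 0 0
0 1 -1
0 2 -2
0 3 -3
1 -2 1
1 3 -4
2 -3 1
2 3 -5
3 -4 1
3 3 -6
4 -5 1
4 3 -7
5 -5 0
5 2 -7
6 -5 -1
6 1 -7
7 -5 -2
7 0 -7
8 -5 -3
8 -4 -4
8 -3 -5
8 -2 -6
8 -1 -7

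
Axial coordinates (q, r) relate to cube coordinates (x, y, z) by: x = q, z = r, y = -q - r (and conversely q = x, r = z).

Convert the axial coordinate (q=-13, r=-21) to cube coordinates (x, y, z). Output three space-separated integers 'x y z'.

Answer: -13 34 -21

Derivation:
x = q = -13
z = r = -21
y = -x - z = -(-13) - (-21) = 34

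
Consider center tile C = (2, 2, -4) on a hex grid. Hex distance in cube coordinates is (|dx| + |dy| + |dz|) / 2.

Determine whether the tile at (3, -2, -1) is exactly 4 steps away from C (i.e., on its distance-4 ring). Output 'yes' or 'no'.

Answer: yes

Derivation:
|px - cx| = |3 - 2| = 1
|py - cy| = |-2 - 2| = 4
|pz - cz| = |-1 - (-4)| = 3
distance = (1+4+3)/2 = 8/2 = 4
radius = 4; distance == radius -> yes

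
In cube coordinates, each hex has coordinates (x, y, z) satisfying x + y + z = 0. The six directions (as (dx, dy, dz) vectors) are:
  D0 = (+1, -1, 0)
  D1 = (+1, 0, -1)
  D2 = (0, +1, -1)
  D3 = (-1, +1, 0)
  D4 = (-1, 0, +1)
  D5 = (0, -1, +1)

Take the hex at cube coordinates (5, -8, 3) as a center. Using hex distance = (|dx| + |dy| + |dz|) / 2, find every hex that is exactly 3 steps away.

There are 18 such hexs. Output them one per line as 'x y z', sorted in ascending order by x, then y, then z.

Walk ring at distance 3 from (5, -8, 3):
Start at center + D4*3 = (2, -8, 6)
  hex 0: (2, -8, 6)
  hex 1: (3, -9, 6)
  hex 2: (4, -10, 6)
  hex 3: (5, -11, 6)
  hex 4: (6, -11, 5)
  hex 5: (7, -11, 4)
  hex 6: (8, -11, 3)
  hex 7: (8, -10, 2)
  hex 8: (8, -9, 1)
  hex 9: (8, -8, 0)
  hex 10: (7, -7, 0)
  hex 11: (6, -6, 0)
  hex 12: (5, -5, 0)
  hex 13: (4, -5, 1)
  hex 14: (3, -5, 2)
  hex 15: (2, -5, 3)
  hex 16: (2, -6, 4)
  hex 17: (2, -7, 5)
Sorted: 18 hexes.

Answer: 2 -8 6
2 -7 5
2 -6 4
2 -5 3
3 -9 6
3 -5 2
4 -10 6
4 -5 1
5 -11 6
5 -5 0
6 -11 5
6 -6 0
7 -11 4
7 -7 0
8 -11 3
8 -10 2
8 -9 1
8 -8 0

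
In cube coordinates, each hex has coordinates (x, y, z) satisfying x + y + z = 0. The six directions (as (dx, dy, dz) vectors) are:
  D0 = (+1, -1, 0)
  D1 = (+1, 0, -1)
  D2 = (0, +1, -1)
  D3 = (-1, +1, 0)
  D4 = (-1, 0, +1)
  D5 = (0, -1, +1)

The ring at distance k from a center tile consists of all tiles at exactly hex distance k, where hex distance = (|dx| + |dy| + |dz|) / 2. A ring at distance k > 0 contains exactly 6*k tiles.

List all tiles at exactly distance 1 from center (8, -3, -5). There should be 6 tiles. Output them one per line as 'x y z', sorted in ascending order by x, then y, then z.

Answer: 7 -3 -4
7 -2 -5
8 -4 -4
8 -2 -6
9 -4 -5
9 -3 -6

Derivation:
Walk ring at distance 1 from (8, -3, -5):
Start at center + D4*1 = (7, -3, -4)
  hex 0: (7, -3, -4)
  hex 1: (8, -4, -4)
  hex 2: (9, -4, -5)
  hex 3: (9, -3, -6)
  hex 4: (8, -2, -6)
  hex 5: (7, -2, -5)
Sorted: 6 hexes.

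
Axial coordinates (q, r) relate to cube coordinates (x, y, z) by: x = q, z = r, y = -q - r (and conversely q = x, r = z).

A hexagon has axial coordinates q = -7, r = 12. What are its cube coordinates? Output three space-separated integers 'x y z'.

Answer: -7 -5 12

Derivation:
x = q = -7
z = r = 12
y = -x - z = -(-7) - (12) = -5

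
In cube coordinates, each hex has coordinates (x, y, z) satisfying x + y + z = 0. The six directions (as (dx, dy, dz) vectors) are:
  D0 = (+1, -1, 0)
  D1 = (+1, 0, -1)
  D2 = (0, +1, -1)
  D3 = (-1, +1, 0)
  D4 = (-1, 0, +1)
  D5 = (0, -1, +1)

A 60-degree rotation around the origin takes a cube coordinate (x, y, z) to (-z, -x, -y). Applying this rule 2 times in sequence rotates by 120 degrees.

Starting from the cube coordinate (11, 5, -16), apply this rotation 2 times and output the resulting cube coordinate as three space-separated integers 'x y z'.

Answer: 5 -16 11

Derivation:
Start: (11, 5, -16)
Step 1: (11, 5, -16) -> (-(-16), -(11), -(5)) = (16, -11, -5)
Step 2: (16, -11, -5) -> (-(-5), -(16), -(-11)) = (5, -16, 11)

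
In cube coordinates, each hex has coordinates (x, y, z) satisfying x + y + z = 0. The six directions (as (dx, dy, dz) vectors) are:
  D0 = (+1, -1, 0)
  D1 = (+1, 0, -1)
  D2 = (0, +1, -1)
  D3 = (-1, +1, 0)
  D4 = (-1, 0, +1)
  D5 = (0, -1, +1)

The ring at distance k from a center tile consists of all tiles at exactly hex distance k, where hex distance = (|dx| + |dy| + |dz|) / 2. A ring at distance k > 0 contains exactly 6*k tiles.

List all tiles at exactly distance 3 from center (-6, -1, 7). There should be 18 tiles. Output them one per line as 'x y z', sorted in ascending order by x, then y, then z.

Answer: -9 -1 10
-9 0 9
-9 1 8
-9 2 7
-8 -2 10
-8 2 6
-7 -3 10
-7 2 5
-6 -4 10
-6 2 4
-5 -4 9
-5 1 4
-4 -4 8
-4 0 4
-3 -4 7
-3 -3 6
-3 -2 5
-3 -1 4

Derivation:
Walk ring at distance 3 from (-6, -1, 7):
Start at center + D4*3 = (-9, -1, 10)
  hex 0: (-9, -1, 10)
  hex 1: (-8, -2, 10)
  hex 2: (-7, -3, 10)
  hex 3: (-6, -4, 10)
  hex 4: (-5, -4, 9)
  hex 5: (-4, -4, 8)
  hex 6: (-3, -4, 7)
  hex 7: (-3, -3, 6)
  hex 8: (-3, -2, 5)
  hex 9: (-3, -1, 4)
  hex 10: (-4, 0, 4)
  hex 11: (-5, 1, 4)
  hex 12: (-6, 2, 4)
  hex 13: (-7, 2, 5)
  hex 14: (-8, 2, 6)
  hex 15: (-9, 2, 7)
  hex 16: (-9, 1, 8)
  hex 17: (-9, 0, 9)
Sorted: 18 hexes.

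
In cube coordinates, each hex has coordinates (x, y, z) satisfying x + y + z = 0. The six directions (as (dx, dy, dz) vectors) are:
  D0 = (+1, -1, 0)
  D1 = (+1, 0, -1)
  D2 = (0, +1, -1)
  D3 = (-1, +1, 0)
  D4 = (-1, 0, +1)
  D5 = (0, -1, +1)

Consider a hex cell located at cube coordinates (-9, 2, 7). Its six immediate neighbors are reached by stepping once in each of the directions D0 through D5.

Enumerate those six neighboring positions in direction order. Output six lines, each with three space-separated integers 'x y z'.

Answer: -8 1 7
-8 2 6
-9 3 6
-10 3 7
-10 2 8
-9 1 8

Derivation:
Center: (-9, 2, 7). Add each direction:
  D0: (-9, 2, 7) + (1, -1, 0) = (-8, 1, 7)
  D1: (-9, 2, 7) + (1, 0, -1) = (-8, 2, 6)
  D2: (-9, 2, 7) + (0, 1, -1) = (-9, 3, 6)
  D3: (-9, 2, 7) + (-1, 1, 0) = (-10, 3, 7)
  D4: (-9, 2, 7) + (-1, 0, 1) = (-10, 2, 8)
  D5: (-9, 2, 7) + (0, -1, 1) = (-9, 1, 8)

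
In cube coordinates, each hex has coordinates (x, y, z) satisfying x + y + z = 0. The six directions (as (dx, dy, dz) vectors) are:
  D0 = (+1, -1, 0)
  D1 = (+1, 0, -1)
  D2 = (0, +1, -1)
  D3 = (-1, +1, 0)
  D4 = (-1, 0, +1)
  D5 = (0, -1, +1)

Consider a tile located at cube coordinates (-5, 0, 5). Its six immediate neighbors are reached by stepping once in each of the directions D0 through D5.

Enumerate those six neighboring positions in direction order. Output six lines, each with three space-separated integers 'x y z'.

Center: (-5, 0, 5). Add each direction:
  D0: (-5, 0, 5) + (1, -1, 0) = (-4, -1, 5)
  D1: (-5, 0, 5) + (1, 0, -1) = (-4, 0, 4)
  D2: (-5, 0, 5) + (0, 1, -1) = (-5, 1, 4)
  D3: (-5, 0, 5) + (-1, 1, 0) = (-6, 1, 5)
  D4: (-5, 0, 5) + (-1, 0, 1) = (-6, 0, 6)
  D5: (-5, 0, 5) + (0, -1, 1) = (-5, -1, 6)

Answer: -4 -1 5
-4 0 4
-5 1 4
-6 1 5
-6 0 6
-5 -1 6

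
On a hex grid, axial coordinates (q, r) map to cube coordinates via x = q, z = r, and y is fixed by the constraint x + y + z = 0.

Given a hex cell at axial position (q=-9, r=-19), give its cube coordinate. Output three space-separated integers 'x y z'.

Answer: -9 28 -19

Derivation:
x = q = -9
z = r = -19
y = -x - z = -(-9) - (-19) = 28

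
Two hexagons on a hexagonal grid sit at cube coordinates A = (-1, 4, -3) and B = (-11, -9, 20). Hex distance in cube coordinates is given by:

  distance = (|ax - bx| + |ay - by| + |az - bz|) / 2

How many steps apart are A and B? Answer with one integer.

Answer: 23

Derivation:
|ax - bx| = |-1 - (-11)| = 10
|ay - by| = |4 - (-9)| = 13
|az - bz| = |-3 - 20| = 23
distance = (10 + 13 + 23) / 2 = 46 / 2 = 23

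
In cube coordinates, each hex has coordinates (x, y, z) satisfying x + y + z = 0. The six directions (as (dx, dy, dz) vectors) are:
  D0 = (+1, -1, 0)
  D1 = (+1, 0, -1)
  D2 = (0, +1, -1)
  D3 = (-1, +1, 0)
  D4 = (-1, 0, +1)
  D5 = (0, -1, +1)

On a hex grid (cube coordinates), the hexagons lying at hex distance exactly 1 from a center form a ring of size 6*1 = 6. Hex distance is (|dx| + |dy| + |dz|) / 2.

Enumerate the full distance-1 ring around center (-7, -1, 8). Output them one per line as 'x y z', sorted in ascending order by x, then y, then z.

Walk ring at distance 1 from (-7, -1, 8):
Start at center + D4*1 = (-8, -1, 9)
  hex 0: (-8, -1, 9)
  hex 1: (-7, -2, 9)
  hex 2: (-6, -2, 8)
  hex 3: (-6, -1, 7)
  hex 4: (-7, 0, 7)
  hex 5: (-8, 0, 8)
Sorted: 6 hexes.

Answer: -8 -1 9
-8 0 8
-7 -2 9
-7 0 7
-6 -2 8
-6 -1 7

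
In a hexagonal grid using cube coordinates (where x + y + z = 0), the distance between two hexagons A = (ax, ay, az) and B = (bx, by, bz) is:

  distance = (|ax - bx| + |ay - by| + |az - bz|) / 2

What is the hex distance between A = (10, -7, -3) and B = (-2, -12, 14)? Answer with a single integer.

|ax - bx| = |10 - (-2)| = 12
|ay - by| = |-7 - (-12)| = 5
|az - bz| = |-3 - 14| = 17
distance = (12 + 5 + 17) / 2 = 34 / 2 = 17

Answer: 17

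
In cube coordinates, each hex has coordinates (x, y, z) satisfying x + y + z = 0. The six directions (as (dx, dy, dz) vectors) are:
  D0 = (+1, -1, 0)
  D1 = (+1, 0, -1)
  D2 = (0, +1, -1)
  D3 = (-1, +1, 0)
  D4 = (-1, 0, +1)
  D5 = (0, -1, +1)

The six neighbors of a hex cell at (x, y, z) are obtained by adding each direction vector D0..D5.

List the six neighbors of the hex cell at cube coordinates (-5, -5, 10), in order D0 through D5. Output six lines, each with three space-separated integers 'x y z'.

Center: (-5, -5, 10). Add each direction:
  D0: (-5, -5, 10) + (1, -1, 0) = (-4, -6, 10)
  D1: (-5, -5, 10) + (1, 0, -1) = (-4, -5, 9)
  D2: (-5, -5, 10) + (0, 1, -1) = (-5, -4, 9)
  D3: (-5, -5, 10) + (-1, 1, 0) = (-6, -4, 10)
  D4: (-5, -5, 10) + (-1, 0, 1) = (-6, -5, 11)
  D5: (-5, -5, 10) + (0, -1, 1) = (-5, -6, 11)

Answer: -4 -6 10
-4 -5 9
-5 -4 9
-6 -4 10
-6 -5 11
-5 -6 11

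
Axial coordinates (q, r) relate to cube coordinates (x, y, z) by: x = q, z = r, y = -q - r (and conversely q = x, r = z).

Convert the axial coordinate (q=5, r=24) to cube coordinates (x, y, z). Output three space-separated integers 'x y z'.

Answer: 5 -29 24

Derivation:
x = q = 5
z = r = 24
y = -x - z = -(5) - (24) = -29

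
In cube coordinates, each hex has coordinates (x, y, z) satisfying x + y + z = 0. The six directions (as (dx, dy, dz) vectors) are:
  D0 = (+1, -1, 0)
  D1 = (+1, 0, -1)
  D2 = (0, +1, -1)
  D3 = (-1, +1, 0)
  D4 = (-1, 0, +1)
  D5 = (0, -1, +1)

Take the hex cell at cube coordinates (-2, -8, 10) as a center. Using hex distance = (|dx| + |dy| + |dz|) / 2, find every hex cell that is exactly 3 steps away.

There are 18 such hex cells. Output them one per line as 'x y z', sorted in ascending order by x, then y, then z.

Answer: -5 -8 13
-5 -7 12
-5 -6 11
-5 -5 10
-4 -9 13
-4 -5 9
-3 -10 13
-3 -5 8
-2 -11 13
-2 -5 7
-1 -11 12
-1 -6 7
0 -11 11
0 -7 7
1 -11 10
1 -10 9
1 -9 8
1 -8 7

Derivation:
Walk ring at distance 3 from (-2, -8, 10):
Start at center + D4*3 = (-5, -8, 13)
  hex 0: (-5, -8, 13)
  hex 1: (-4, -9, 13)
  hex 2: (-3, -10, 13)
  hex 3: (-2, -11, 13)
  hex 4: (-1, -11, 12)
  hex 5: (0, -11, 11)
  hex 6: (1, -11, 10)
  hex 7: (1, -10, 9)
  hex 8: (1, -9, 8)
  hex 9: (1, -8, 7)
  hex 10: (0, -7, 7)
  hex 11: (-1, -6, 7)
  hex 12: (-2, -5, 7)
  hex 13: (-3, -5, 8)
  hex 14: (-4, -5, 9)
  hex 15: (-5, -5, 10)
  hex 16: (-5, -6, 11)
  hex 17: (-5, -7, 12)
Sorted: 18 hexes.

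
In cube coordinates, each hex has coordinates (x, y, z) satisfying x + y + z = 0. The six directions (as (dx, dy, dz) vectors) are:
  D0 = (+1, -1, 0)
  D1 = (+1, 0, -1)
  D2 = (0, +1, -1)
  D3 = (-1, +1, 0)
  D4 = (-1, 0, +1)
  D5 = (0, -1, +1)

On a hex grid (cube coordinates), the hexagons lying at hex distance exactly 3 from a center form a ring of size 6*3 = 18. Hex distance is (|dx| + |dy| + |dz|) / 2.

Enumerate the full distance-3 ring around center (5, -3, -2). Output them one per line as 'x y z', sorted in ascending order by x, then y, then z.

Walk ring at distance 3 from (5, -3, -2):
Start at center + D4*3 = (2, -3, 1)
  hex 0: (2, -3, 1)
  hex 1: (3, -4, 1)
  hex 2: (4, -5, 1)
  hex 3: (5, -6, 1)
  hex 4: (6, -6, 0)
  hex 5: (7, -6, -1)
  hex 6: (8, -6, -2)
  hex 7: (8, -5, -3)
  hex 8: (8, -4, -4)
  hex 9: (8, -3, -5)
  hex 10: (7, -2, -5)
  hex 11: (6, -1, -5)
  hex 12: (5, 0, -5)
  hex 13: (4, 0, -4)
  hex 14: (3, 0, -3)
  hex 15: (2, 0, -2)
  hex 16: (2, -1, -1)
  hex 17: (2, -2, 0)
Sorted: 18 hexes.

Answer: 2 -3 1
2 -2 0
2 -1 -1
2 0 -2
3 -4 1
3 0 -3
4 -5 1
4 0 -4
5 -6 1
5 0 -5
6 -6 0
6 -1 -5
7 -6 -1
7 -2 -5
8 -6 -2
8 -5 -3
8 -4 -4
8 -3 -5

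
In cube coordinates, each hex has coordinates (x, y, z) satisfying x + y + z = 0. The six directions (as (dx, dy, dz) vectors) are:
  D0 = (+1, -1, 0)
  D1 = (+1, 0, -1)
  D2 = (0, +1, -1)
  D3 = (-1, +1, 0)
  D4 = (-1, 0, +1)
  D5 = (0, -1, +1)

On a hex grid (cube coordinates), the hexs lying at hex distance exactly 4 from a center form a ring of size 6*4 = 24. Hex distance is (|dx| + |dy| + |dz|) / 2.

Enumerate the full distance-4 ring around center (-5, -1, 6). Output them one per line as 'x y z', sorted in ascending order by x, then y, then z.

Walk ring at distance 4 from (-5, -1, 6):
Start at center + D4*4 = (-9, -1, 10)
  hex 0: (-9, -1, 10)
  hex 1: (-8, -2, 10)
  hex 2: (-7, -3, 10)
  hex 3: (-6, -4, 10)
  hex 4: (-5, -5, 10)
  hex 5: (-4, -5, 9)
  hex 6: (-3, -5, 8)
  hex 7: (-2, -5, 7)
  hex 8: (-1, -5, 6)
  hex 9: (-1, -4, 5)
  hex 10: (-1, -3, 4)
  hex 11: (-1, -2, 3)
  hex 12: (-1, -1, 2)
  hex 13: (-2, 0, 2)
  hex 14: (-3, 1, 2)
  hex 15: (-4, 2, 2)
  hex 16: (-5, 3, 2)
  hex 17: (-6, 3, 3)
  hex 18: (-7, 3, 4)
  hex 19: (-8, 3, 5)
  hex 20: (-9, 3, 6)
  hex 21: (-9, 2, 7)
  hex 22: (-9, 1, 8)
  hex 23: (-9, 0, 9)
Sorted: 24 hexes.

Answer: -9 -1 10
-9 0 9
-9 1 8
-9 2 7
-9 3 6
-8 -2 10
-8 3 5
-7 -3 10
-7 3 4
-6 -4 10
-6 3 3
-5 -5 10
-5 3 2
-4 -5 9
-4 2 2
-3 -5 8
-3 1 2
-2 -5 7
-2 0 2
-1 -5 6
-1 -4 5
-1 -3 4
-1 -2 3
-1 -1 2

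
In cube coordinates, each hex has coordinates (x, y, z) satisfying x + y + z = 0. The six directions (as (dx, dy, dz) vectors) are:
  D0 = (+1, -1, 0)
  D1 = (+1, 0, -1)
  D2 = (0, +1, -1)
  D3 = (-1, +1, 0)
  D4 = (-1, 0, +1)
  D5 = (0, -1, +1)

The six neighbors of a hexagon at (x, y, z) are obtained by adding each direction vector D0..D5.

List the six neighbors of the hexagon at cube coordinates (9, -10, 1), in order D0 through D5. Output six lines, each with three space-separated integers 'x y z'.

Answer: 10 -11 1
10 -10 0
9 -9 0
8 -9 1
8 -10 2
9 -11 2

Derivation:
Center: (9, -10, 1). Add each direction:
  D0: (9, -10, 1) + (1, -1, 0) = (10, -11, 1)
  D1: (9, -10, 1) + (1, 0, -1) = (10, -10, 0)
  D2: (9, -10, 1) + (0, 1, -1) = (9, -9, 0)
  D3: (9, -10, 1) + (-1, 1, 0) = (8, -9, 1)
  D4: (9, -10, 1) + (-1, 0, 1) = (8, -10, 2)
  D5: (9, -10, 1) + (0, -1, 1) = (9, -11, 2)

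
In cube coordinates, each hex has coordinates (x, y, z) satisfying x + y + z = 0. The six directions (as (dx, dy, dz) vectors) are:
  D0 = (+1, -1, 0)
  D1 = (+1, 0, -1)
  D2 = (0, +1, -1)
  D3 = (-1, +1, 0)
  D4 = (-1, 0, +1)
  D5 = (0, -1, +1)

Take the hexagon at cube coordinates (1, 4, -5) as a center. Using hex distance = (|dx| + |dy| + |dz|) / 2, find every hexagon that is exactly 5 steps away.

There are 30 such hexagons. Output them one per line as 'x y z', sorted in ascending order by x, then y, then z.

Answer: -4 4 0
-4 5 -1
-4 6 -2
-4 7 -3
-4 8 -4
-4 9 -5
-3 3 0
-3 9 -6
-2 2 0
-2 9 -7
-1 1 0
-1 9 -8
0 0 0
0 9 -9
1 -1 0
1 9 -10
2 -1 -1
2 8 -10
3 -1 -2
3 7 -10
4 -1 -3
4 6 -10
5 -1 -4
5 5 -10
6 -1 -5
6 0 -6
6 1 -7
6 2 -8
6 3 -9
6 4 -10

Derivation:
Walk ring at distance 5 from (1, 4, -5):
Start at center + D4*5 = (-4, 4, 0)
  hex 0: (-4, 4, 0)
  hex 1: (-3, 3, 0)
  hex 2: (-2, 2, 0)
  hex 3: (-1, 1, 0)
  hex 4: (0, 0, 0)
  hex 5: (1, -1, 0)
  hex 6: (2, -1, -1)
  hex 7: (3, -1, -2)
  hex 8: (4, -1, -3)
  hex 9: (5, -1, -4)
  hex 10: (6, -1, -5)
  hex 11: (6, 0, -6)
  hex 12: (6, 1, -7)
  hex 13: (6, 2, -8)
  hex 14: (6, 3, -9)
  hex 15: (6, 4, -10)
  hex 16: (5, 5, -10)
  hex 17: (4, 6, -10)
  hex 18: (3, 7, -10)
  hex 19: (2, 8, -10)
  hex 20: (1, 9, -10)
  hex 21: (0, 9, -9)
  hex 22: (-1, 9, -8)
  hex 23: (-2, 9, -7)
  hex 24: (-3, 9, -6)
  hex 25: (-4, 9, -5)
  hex 26: (-4, 8, -4)
  hex 27: (-4, 7, -3)
  hex 28: (-4, 6, -2)
  hex 29: (-4, 5, -1)
Sorted: 30 hexes.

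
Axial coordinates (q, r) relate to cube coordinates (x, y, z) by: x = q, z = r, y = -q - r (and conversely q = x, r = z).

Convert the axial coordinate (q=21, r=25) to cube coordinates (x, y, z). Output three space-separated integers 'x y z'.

Answer: 21 -46 25

Derivation:
x = q = 21
z = r = 25
y = -x - z = -(21) - (25) = -46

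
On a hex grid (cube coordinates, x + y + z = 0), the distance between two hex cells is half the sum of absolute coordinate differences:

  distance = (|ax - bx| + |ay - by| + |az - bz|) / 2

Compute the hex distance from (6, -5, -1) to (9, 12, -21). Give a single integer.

Answer: 20

Derivation:
|ax - bx| = |6 - 9| = 3
|ay - by| = |-5 - 12| = 17
|az - bz| = |-1 - (-21)| = 20
distance = (3 + 17 + 20) / 2 = 40 / 2 = 20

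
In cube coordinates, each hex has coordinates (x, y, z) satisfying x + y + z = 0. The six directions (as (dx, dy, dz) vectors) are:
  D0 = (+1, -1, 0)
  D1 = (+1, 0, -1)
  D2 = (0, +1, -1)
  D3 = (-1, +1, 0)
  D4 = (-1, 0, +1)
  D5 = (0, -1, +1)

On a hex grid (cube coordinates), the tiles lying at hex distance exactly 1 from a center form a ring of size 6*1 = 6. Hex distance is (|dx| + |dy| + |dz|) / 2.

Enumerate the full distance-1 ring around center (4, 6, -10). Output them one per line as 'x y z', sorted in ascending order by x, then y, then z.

Answer: 3 6 -9
3 7 -10
4 5 -9
4 7 -11
5 5 -10
5 6 -11

Derivation:
Walk ring at distance 1 from (4, 6, -10):
Start at center + D4*1 = (3, 6, -9)
  hex 0: (3, 6, -9)
  hex 1: (4, 5, -9)
  hex 2: (5, 5, -10)
  hex 3: (5, 6, -11)
  hex 4: (4, 7, -11)
  hex 5: (3, 7, -10)
Sorted: 6 hexes.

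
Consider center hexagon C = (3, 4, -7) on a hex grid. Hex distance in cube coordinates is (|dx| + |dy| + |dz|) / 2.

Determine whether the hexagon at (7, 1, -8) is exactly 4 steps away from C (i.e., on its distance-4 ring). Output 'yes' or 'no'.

|px - cx| = |7 - 3| = 4
|py - cy| = |1 - 4| = 3
|pz - cz| = |-8 - (-7)| = 1
distance = (4+3+1)/2 = 8/2 = 4
radius = 4; distance == radius -> yes

Answer: yes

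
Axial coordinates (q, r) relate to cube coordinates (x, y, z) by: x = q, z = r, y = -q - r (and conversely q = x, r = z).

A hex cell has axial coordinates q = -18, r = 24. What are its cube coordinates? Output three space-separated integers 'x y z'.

x = q = -18
z = r = 24
y = -x - z = -(-18) - (24) = -6

Answer: -18 -6 24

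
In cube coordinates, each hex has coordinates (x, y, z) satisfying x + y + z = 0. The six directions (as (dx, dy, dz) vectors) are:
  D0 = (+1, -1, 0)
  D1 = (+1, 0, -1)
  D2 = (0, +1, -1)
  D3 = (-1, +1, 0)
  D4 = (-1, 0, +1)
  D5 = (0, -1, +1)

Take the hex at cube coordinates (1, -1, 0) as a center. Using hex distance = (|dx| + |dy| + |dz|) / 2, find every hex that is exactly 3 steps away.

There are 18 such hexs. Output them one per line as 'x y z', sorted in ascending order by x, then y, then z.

Walk ring at distance 3 from (1, -1, 0):
Start at center + D4*3 = (-2, -1, 3)
  hex 0: (-2, -1, 3)
  hex 1: (-1, -2, 3)
  hex 2: (0, -3, 3)
  hex 3: (1, -4, 3)
  hex 4: (2, -4, 2)
  hex 5: (3, -4, 1)
  hex 6: (4, -4, 0)
  hex 7: (4, -3, -1)
  hex 8: (4, -2, -2)
  hex 9: (4, -1, -3)
  hex 10: (3, 0, -3)
  hex 11: (2, 1, -3)
  hex 12: (1, 2, -3)
  hex 13: (0, 2, -2)
  hex 14: (-1, 2, -1)
  hex 15: (-2, 2, 0)
  hex 16: (-2, 1, 1)
  hex 17: (-2, 0, 2)
Sorted: 18 hexes.

Answer: -2 -1 3
-2 0 2
-2 1 1
-2 2 0
-1 -2 3
-1 2 -1
0 -3 3
0 2 -2
1 -4 3
1 2 -3
2 -4 2
2 1 -3
3 -4 1
3 0 -3
4 -4 0
4 -3 -1
4 -2 -2
4 -1 -3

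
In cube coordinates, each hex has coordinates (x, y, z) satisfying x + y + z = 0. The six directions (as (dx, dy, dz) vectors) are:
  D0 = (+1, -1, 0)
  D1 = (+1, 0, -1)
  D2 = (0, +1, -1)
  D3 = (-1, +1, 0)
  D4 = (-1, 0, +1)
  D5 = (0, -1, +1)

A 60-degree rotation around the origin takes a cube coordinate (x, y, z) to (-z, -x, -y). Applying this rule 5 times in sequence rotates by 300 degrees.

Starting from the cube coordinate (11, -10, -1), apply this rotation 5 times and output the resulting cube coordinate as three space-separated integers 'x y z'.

Answer: 10 1 -11

Derivation:
Start: (11, -10, -1)
Step 1: (11, -10, -1) -> (-(-1), -(11), -(-10)) = (1, -11, 10)
Step 2: (1, -11, 10) -> (-(10), -(1), -(-11)) = (-10, -1, 11)
Step 3: (-10, -1, 11) -> (-(11), -(-10), -(-1)) = (-11, 10, 1)
Step 4: (-11, 10, 1) -> (-(1), -(-11), -(10)) = (-1, 11, -10)
Step 5: (-1, 11, -10) -> (-(-10), -(-1), -(11)) = (10, 1, -11)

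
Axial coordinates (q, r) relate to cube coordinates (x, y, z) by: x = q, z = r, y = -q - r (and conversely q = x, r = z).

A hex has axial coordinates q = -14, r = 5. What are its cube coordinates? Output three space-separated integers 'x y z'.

Answer: -14 9 5

Derivation:
x = q = -14
z = r = 5
y = -x - z = -(-14) - (5) = 9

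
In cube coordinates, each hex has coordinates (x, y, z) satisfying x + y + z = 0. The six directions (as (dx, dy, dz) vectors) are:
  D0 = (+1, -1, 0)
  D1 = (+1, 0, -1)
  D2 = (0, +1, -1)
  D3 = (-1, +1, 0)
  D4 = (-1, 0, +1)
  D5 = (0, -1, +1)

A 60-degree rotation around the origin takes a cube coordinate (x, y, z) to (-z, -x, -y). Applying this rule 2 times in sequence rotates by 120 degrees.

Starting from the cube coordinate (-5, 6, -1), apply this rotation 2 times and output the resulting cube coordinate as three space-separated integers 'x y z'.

Answer: 6 -1 -5

Derivation:
Start: (-5, 6, -1)
Step 1: (-5, 6, -1) -> (-(-1), -(-5), -(6)) = (1, 5, -6)
Step 2: (1, 5, -6) -> (-(-6), -(1), -(5)) = (6, -1, -5)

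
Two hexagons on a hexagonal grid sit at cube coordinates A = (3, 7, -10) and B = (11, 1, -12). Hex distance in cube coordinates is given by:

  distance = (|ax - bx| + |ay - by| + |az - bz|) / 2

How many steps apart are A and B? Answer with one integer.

Answer: 8

Derivation:
|ax - bx| = |3 - 11| = 8
|ay - by| = |7 - 1| = 6
|az - bz| = |-10 - (-12)| = 2
distance = (8 + 6 + 2) / 2 = 16 / 2 = 8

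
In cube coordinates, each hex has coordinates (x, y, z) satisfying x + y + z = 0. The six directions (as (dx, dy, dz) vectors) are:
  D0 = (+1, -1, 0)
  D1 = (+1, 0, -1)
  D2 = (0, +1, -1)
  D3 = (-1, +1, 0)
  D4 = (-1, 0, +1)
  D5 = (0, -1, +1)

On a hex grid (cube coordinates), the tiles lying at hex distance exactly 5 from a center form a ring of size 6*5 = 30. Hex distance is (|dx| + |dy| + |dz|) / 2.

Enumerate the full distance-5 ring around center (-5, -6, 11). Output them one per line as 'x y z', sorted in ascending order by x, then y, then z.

Walk ring at distance 5 from (-5, -6, 11):
Start at center + D4*5 = (-10, -6, 16)
  hex 0: (-10, -6, 16)
  hex 1: (-9, -7, 16)
  hex 2: (-8, -8, 16)
  hex 3: (-7, -9, 16)
  hex 4: (-6, -10, 16)
  hex 5: (-5, -11, 16)
  hex 6: (-4, -11, 15)
  hex 7: (-3, -11, 14)
  hex 8: (-2, -11, 13)
  hex 9: (-1, -11, 12)
  hex 10: (0, -11, 11)
  hex 11: (0, -10, 10)
  hex 12: (0, -9, 9)
  hex 13: (0, -8, 8)
  hex 14: (0, -7, 7)
  hex 15: (0, -6, 6)
  hex 16: (-1, -5, 6)
  hex 17: (-2, -4, 6)
  hex 18: (-3, -3, 6)
  hex 19: (-4, -2, 6)
  hex 20: (-5, -1, 6)
  hex 21: (-6, -1, 7)
  hex 22: (-7, -1, 8)
  hex 23: (-8, -1, 9)
  hex 24: (-9, -1, 10)
  hex 25: (-10, -1, 11)
  hex 26: (-10, -2, 12)
  hex 27: (-10, -3, 13)
  hex 28: (-10, -4, 14)
  hex 29: (-10, -5, 15)
Sorted: 30 hexes.

Answer: -10 -6 16
-10 -5 15
-10 -4 14
-10 -3 13
-10 -2 12
-10 -1 11
-9 -7 16
-9 -1 10
-8 -8 16
-8 -1 9
-7 -9 16
-7 -1 8
-6 -10 16
-6 -1 7
-5 -11 16
-5 -1 6
-4 -11 15
-4 -2 6
-3 -11 14
-3 -3 6
-2 -11 13
-2 -4 6
-1 -11 12
-1 -5 6
0 -11 11
0 -10 10
0 -9 9
0 -8 8
0 -7 7
0 -6 6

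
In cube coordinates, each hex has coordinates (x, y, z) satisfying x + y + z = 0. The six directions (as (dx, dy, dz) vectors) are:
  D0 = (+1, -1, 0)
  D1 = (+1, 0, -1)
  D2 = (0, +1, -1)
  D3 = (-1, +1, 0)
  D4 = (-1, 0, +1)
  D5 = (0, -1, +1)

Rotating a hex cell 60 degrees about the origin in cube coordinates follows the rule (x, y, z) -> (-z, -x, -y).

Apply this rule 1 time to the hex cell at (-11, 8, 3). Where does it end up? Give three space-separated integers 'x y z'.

Answer: -3 11 -8

Derivation:
Start: (-11, 8, 3)
Step 1: (-11, 8, 3) -> (-(3), -(-11), -(8)) = (-3, 11, -8)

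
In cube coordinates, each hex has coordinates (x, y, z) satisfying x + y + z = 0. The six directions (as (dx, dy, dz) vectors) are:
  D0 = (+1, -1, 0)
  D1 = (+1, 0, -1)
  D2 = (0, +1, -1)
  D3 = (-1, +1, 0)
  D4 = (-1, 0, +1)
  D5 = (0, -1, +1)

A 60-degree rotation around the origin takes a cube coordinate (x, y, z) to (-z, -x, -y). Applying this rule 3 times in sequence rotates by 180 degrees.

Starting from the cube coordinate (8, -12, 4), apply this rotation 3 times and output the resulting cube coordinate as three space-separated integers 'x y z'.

Start: (8, -12, 4)
Step 1: (8, -12, 4) -> (-(4), -(8), -(-12)) = (-4, -8, 12)
Step 2: (-4, -8, 12) -> (-(12), -(-4), -(-8)) = (-12, 4, 8)
Step 3: (-12, 4, 8) -> (-(8), -(-12), -(4)) = (-8, 12, -4)

Answer: -8 12 -4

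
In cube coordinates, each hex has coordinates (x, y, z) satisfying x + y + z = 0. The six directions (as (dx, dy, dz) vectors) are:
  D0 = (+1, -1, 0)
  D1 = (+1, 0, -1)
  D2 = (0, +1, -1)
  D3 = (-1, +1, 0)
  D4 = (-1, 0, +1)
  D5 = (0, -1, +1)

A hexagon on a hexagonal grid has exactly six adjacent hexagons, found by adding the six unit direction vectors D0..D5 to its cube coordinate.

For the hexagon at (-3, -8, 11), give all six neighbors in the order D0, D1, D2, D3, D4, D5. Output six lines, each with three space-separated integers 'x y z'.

Center: (-3, -8, 11). Add each direction:
  D0: (-3, -8, 11) + (1, -1, 0) = (-2, -9, 11)
  D1: (-3, -8, 11) + (1, 0, -1) = (-2, -8, 10)
  D2: (-3, -8, 11) + (0, 1, -1) = (-3, -7, 10)
  D3: (-3, -8, 11) + (-1, 1, 0) = (-4, -7, 11)
  D4: (-3, -8, 11) + (-1, 0, 1) = (-4, -8, 12)
  D5: (-3, -8, 11) + (0, -1, 1) = (-3, -9, 12)

Answer: -2 -9 11
-2 -8 10
-3 -7 10
-4 -7 11
-4 -8 12
-3 -9 12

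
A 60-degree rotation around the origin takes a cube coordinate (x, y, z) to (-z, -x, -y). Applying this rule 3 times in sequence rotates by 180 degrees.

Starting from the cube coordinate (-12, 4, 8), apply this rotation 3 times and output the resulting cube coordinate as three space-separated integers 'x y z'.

Start: (-12, 4, 8)
Step 1: (-12, 4, 8) -> (-(8), -(-12), -(4)) = (-8, 12, -4)
Step 2: (-8, 12, -4) -> (-(-4), -(-8), -(12)) = (4, 8, -12)
Step 3: (4, 8, -12) -> (-(-12), -(4), -(8)) = (12, -4, -8)

Answer: 12 -4 -8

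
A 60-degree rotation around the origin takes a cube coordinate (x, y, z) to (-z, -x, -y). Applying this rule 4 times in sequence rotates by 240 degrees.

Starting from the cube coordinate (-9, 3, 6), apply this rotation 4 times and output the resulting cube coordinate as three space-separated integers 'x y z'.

Answer: 6 -9 3

Derivation:
Start: (-9, 3, 6)
Step 1: (-9, 3, 6) -> (-(6), -(-9), -(3)) = (-6, 9, -3)
Step 2: (-6, 9, -3) -> (-(-3), -(-6), -(9)) = (3, 6, -9)
Step 3: (3, 6, -9) -> (-(-9), -(3), -(6)) = (9, -3, -6)
Step 4: (9, -3, -6) -> (-(-6), -(9), -(-3)) = (6, -9, 3)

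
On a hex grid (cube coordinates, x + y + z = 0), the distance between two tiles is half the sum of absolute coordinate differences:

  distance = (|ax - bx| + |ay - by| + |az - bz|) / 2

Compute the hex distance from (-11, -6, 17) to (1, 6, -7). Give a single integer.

Answer: 24

Derivation:
|ax - bx| = |-11 - 1| = 12
|ay - by| = |-6 - 6| = 12
|az - bz| = |17 - (-7)| = 24
distance = (12 + 12 + 24) / 2 = 48 / 2 = 24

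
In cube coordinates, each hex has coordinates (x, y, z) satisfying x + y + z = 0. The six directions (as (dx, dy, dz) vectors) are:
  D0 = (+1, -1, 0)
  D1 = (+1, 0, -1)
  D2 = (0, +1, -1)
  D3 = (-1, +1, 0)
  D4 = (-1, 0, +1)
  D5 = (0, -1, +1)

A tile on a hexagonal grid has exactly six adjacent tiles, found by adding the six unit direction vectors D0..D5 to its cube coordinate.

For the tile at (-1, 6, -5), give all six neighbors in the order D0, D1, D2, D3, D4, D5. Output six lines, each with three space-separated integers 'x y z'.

Answer: 0 5 -5
0 6 -6
-1 7 -6
-2 7 -5
-2 6 -4
-1 5 -4

Derivation:
Center: (-1, 6, -5). Add each direction:
  D0: (-1, 6, -5) + (1, -1, 0) = (0, 5, -5)
  D1: (-1, 6, -5) + (1, 0, -1) = (0, 6, -6)
  D2: (-1, 6, -5) + (0, 1, -1) = (-1, 7, -6)
  D3: (-1, 6, -5) + (-1, 1, 0) = (-2, 7, -5)
  D4: (-1, 6, -5) + (-1, 0, 1) = (-2, 6, -4)
  D5: (-1, 6, -5) + (0, -1, 1) = (-1, 5, -4)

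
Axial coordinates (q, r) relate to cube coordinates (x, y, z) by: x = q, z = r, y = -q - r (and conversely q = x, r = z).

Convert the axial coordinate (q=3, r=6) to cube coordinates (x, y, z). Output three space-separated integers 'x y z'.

Answer: 3 -9 6

Derivation:
x = q = 3
z = r = 6
y = -x - z = -(3) - (6) = -9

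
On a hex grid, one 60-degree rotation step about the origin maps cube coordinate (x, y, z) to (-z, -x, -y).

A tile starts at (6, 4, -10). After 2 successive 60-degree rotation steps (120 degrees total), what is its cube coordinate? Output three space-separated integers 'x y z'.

Start: (6, 4, -10)
Step 1: (6, 4, -10) -> (-(-10), -(6), -(4)) = (10, -6, -4)
Step 2: (10, -6, -4) -> (-(-4), -(10), -(-6)) = (4, -10, 6)

Answer: 4 -10 6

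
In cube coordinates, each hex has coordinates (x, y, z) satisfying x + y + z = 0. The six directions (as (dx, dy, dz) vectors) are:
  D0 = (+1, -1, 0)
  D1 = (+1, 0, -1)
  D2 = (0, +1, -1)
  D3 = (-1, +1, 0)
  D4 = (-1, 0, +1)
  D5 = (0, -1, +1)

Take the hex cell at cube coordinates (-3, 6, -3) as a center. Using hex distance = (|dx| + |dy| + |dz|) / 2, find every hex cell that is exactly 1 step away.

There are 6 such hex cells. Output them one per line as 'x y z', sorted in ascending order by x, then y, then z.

Walk ring at distance 1 from (-3, 6, -3):
Start at center + D4*1 = (-4, 6, -2)
  hex 0: (-4, 6, -2)
  hex 1: (-3, 5, -2)
  hex 2: (-2, 5, -3)
  hex 3: (-2, 6, -4)
  hex 4: (-3, 7, -4)
  hex 5: (-4, 7, -3)
Sorted: 6 hexes.

Answer: -4 6 -2
-4 7 -3
-3 5 -2
-3 7 -4
-2 5 -3
-2 6 -4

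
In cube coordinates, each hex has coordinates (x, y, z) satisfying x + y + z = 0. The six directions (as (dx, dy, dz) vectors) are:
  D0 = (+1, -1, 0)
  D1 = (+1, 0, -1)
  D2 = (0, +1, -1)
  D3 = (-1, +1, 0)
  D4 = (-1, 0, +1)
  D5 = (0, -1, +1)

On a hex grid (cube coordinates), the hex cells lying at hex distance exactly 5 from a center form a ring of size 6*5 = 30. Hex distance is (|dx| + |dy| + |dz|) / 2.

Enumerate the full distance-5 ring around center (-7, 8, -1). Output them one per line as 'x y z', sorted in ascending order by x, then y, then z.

Walk ring at distance 5 from (-7, 8, -1):
Start at center + D4*5 = (-12, 8, 4)
  hex 0: (-12, 8, 4)
  hex 1: (-11, 7, 4)
  hex 2: (-10, 6, 4)
  hex 3: (-9, 5, 4)
  hex 4: (-8, 4, 4)
  hex 5: (-7, 3, 4)
  hex 6: (-6, 3, 3)
  hex 7: (-5, 3, 2)
  hex 8: (-4, 3, 1)
  hex 9: (-3, 3, 0)
  hex 10: (-2, 3, -1)
  hex 11: (-2, 4, -2)
  hex 12: (-2, 5, -3)
  hex 13: (-2, 6, -4)
  hex 14: (-2, 7, -5)
  hex 15: (-2, 8, -6)
  hex 16: (-3, 9, -6)
  hex 17: (-4, 10, -6)
  hex 18: (-5, 11, -6)
  hex 19: (-6, 12, -6)
  hex 20: (-7, 13, -6)
  hex 21: (-8, 13, -5)
  hex 22: (-9, 13, -4)
  hex 23: (-10, 13, -3)
  hex 24: (-11, 13, -2)
  hex 25: (-12, 13, -1)
  hex 26: (-12, 12, 0)
  hex 27: (-12, 11, 1)
  hex 28: (-12, 10, 2)
  hex 29: (-12, 9, 3)
Sorted: 30 hexes.

Answer: -12 8 4
-12 9 3
-12 10 2
-12 11 1
-12 12 0
-12 13 -1
-11 7 4
-11 13 -2
-10 6 4
-10 13 -3
-9 5 4
-9 13 -4
-8 4 4
-8 13 -5
-7 3 4
-7 13 -6
-6 3 3
-6 12 -6
-5 3 2
-5 11 -6
-4 3 1
-4 10 -6
-3 3 0
-3 9 -6
-2 3 -1
-2 4 -2
-2 5 -3
-2 6 -4
-2 7 -5
-2 8 -6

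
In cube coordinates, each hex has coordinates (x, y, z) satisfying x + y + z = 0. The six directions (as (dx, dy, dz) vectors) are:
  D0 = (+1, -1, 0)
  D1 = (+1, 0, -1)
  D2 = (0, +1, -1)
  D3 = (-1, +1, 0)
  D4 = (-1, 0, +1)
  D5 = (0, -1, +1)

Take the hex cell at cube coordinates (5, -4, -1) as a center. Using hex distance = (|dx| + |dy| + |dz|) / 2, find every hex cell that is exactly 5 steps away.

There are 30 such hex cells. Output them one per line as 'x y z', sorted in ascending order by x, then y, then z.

Answer: 0 -4 4
0 -3 3
0 -2 2
0 -1 1
0 0 0
0 1 -1
1 -5 4
1 1 -2
2 -6 4
2 1 -3
3 -7 4
3 1 -4
4 -8 4
4 1 -5
5 -9 4
5 1 -6
6 -9 3
6 0 -6
7 -9 2
7 -1 -6
8 -9 1
8 -2 -6
9 -9 0
9 -3 -6
10 -9 -1
10 -8 -2
10 -7 -3
10 -6 -4
10 -5 -5
10 -4 -6

Derivation:
Walk ring at distance 5 from (5, -4, -1):
Start at center + D4*5 = (0, -4, 4)
  hex 0: (0, -4, 4)
  hex 1: (1, -5, 4)
  hex 2: (2, -6, 4)
  hex 3: (3, -7, 4)
  hex 4: (4, -8, 4)
  hex 5: (5, -9, 4)
  hex 6: (6, -9, 3)
  hex 7: (7, -9, 2)
  hex 8: (8, -9, 1)
  hex 9: (9, -9, 0)
  hex 10: (10, -9, -1)
  hex 11: (10, -8, -2)
  hex 12: (10, -7, -3)
  hex 13: (10, -6, -4)
  hex 14: (10, -5, -5)
  hex 15: (10, -4, -6)
  hex 16: (9, -3, -6)
  hex 17: (8, -2, -6)
  hex 18: (7, -1, -6)
  hex 19: (6, 0, -6)
  hex 20: (5, 1, -6)
  hex 21: (4, 1, -5)
  hex 22: (3, 1, -4)
  hex 23: (2, 1, -3)
  hex 24: (1, 1, -2)
  hex 25: (0, 1, -1)
  hex 26: (0, 0, 0)
  hex 27: (0, -1, 1)
  hex 28: (0, -2, 2)
  hex 29: (0, -3, 3)
Sorted: 30 hexes.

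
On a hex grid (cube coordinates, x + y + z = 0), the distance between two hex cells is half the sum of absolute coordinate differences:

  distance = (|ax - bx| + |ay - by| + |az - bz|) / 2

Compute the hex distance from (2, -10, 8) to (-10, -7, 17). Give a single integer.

|ax - bx| = |2 - (-10)| = 12
|ay - by| = |-10 - (-7)| = 3
|az - bz| = |8 - 17| = 9
distance = (12 + 3 + 9) / 2 = 24 / 2 = 12

Answer: 12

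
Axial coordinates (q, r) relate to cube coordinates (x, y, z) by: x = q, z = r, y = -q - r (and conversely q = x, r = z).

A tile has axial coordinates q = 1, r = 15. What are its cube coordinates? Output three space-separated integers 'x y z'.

Answer: 1 -16 15

Derivation:
x = q = 1
z = r = 15
y = -x - z = -(1) - (15) = -16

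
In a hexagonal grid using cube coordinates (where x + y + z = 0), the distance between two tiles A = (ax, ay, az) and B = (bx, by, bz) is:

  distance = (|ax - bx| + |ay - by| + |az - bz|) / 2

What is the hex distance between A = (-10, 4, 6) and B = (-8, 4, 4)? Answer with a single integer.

Answer: 2

Derivation:
|ax - bx| = |-10 - (-8)| = 2
|ay - by| = |4 - 4| = 0
|az - bz| = |6 - 4| = 2
distance = (2 + 0 + 2) / 2 = 4 / 2 = 2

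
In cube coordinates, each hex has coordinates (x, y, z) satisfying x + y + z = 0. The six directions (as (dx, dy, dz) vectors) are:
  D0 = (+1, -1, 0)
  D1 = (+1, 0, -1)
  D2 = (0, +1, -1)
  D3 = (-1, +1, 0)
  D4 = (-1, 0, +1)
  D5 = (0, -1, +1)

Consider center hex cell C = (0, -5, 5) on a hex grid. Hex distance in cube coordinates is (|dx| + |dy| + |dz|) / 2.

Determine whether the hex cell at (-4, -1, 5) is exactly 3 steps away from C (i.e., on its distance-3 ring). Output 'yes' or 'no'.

|px - cx| = |-4 - 0| = 4
|py - cy| = |-1 - (-5)| = 4
|pz - cz| = |5 - 5| = 0
distance = (4+4+0)/2 = 8/2 = 4
radius = 3; distance != radius -> no

Answer: no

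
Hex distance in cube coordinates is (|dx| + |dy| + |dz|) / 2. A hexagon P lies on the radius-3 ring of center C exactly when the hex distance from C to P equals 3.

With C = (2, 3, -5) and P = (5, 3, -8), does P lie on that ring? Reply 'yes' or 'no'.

|px - cx| = |5 - 2| = 3
|py - cy| = |3 - 3| = 0
|pz - cz| = |-8 - (-5)| = 3
distance = (3+0+3)/2 = 6/2 = 3
radius = 3; distance == radius -> yes

Answer: yes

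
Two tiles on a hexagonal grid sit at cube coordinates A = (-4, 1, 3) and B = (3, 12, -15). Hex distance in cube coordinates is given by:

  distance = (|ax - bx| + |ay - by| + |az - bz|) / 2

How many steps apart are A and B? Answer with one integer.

|ax - bx| = |-4 - 3| = 7
|ay - by| = |1 - 12| = 11
|az - bz| = |3 - (-15)| = 18
distance = (7 + 11 + 18) / 2 = 36 / 2 = 18

Answer: 18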